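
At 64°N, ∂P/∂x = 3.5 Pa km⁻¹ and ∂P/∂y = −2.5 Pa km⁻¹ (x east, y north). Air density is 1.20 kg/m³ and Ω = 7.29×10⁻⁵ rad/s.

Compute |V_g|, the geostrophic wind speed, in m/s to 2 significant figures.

Coriolis parameter at 64°N:
f = 2Ω sin φ = 2 × 7.29×10⁻⁵ × sin 64° = 1.31×10⁻⁴ s⁻¹
Component geostrophic relations (x east, y north):
u_g = −(1/(fρ)) ∂P/∂y,  v_g = (1/(fρ)) ∂P/∂x
u_g = −(−2.5×10⁻³)/(1.31×10⁻⁴ × 1.20) = 15.9 m/s;  v_g = (3.5×10⁻³)/(1.31×10⁻⁴ × 1.20) = 22.3 m/s
|V_g| = √(u_g² + v_g²) = 27.4 m/s

27 m/s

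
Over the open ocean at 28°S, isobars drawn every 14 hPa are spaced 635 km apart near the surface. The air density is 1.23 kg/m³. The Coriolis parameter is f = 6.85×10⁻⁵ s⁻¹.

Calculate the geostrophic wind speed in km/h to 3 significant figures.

Pressure gradient: |∂P/∂n| = 1400 Pa / 635000 m = 2.20×10⁻³ Pa/m
Geostrophic balance (pressure-gradient force = Coriolis force):
V_g = (1/(fρ)) |∂P/∂n| = 2.20×10⁻³ / (6.85×10⁻⁵ × 1.23) = 26.2 m/s
Converting: 26.2 m/s × 3.6 = 94.2 km/h

94.2 km/h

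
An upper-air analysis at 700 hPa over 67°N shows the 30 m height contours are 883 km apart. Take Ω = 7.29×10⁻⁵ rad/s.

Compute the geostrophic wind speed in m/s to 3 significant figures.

2.48 m/s

Coriolis parameter at 67°N:
f = 2Ω sin φ = 2 × 7.29×10⁻⁵ × sin 67° = 1.34×10⁻⁴ s⁻¹
Height gradient: |∂Z/∂n| = 30 m / 883000 m = 3.40×10⁻⁵
On a pressure surface, geostrophic balance gives V_g = (g/f)|∂Z/∂n|:
V_g = 9.81 × 3.40×10⁻⁵ / 1.34×10⁻⁴ = 2.48 m/s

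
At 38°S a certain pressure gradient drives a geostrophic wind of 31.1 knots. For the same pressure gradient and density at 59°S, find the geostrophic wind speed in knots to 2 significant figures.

With the same pressure gradient and density, V_g ∝ 1/f ∝ 1/sin φ.
V₂ = V₁ · sin φ₁ / sin φ₂ = 31.1 × sin 38° / sin 59°
V₂ = 31.1 × 0.6157/0.8572 = 22 knots

22 knots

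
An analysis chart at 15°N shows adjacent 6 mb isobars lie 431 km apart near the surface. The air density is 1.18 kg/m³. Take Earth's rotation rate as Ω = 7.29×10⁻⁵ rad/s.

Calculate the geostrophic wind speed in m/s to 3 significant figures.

31.3 m/s

Coriolis parameter at 15°N:
f = 2Ω sin φ = 2 × 7.29×10⁻⁵ × sin 15° = 3.77×10⁻⁵ s⁻¹
Pressure gradient: |∂P/∂n| = 600 Pa / 431000 m = 1.39×10⁻³ Pa/m
Geostrophic balance (pressure-gradient force = Coriolis force):
V_g = (1/(fρ)) |∂P/∂n| = 1.39×10⁻³ / (3.77×10⁻⁵ × 1.18) = 31.3 m/s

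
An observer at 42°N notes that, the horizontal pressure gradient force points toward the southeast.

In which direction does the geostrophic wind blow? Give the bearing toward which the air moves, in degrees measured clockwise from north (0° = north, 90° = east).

225°

The pressure-gradient force points toward the southeast (bearing 135°).
Geostrophic balance: in the Northern Hemisphere the Coriolis force deflects motion to the right, so the geostrophic wind blows 90° to the right of the pressure-gradient force (low pressure on the left).
Rotating 135° by 90° clockwise gives 225° — the wind blows toward the southwest.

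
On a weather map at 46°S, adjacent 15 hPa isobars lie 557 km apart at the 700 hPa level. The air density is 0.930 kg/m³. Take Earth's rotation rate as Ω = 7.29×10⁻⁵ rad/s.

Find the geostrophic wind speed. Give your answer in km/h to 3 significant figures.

Coriolis parameter at 46°S:
f = 2Ω sin φ = 2 × 7.29×10⁻⁵ × sin 46° = 1.05×10⁻⁴ s⁻¹
Pressure gradient: |∂P/∂n| = 1500 Pa / 557000 m = 2.69×10⁻³ Pa/m
Geostrophic balance (pressure-gradient force = Coriolis force):
V_g = (1/(fρ)) |∂P/∂n| = 2.69×10⁻³ / (1.05×10⁻⁴ × 0.930) = 27.6 m/s
Converting: 27.6 m/s × 3.6 = 99.4 km/h

99.4 km/h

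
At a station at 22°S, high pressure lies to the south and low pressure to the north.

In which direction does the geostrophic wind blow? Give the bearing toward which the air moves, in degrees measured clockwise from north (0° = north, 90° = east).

270°

The pressure-gradient force points toward the north (bearing 000°).
Geostrophic balance: in the Southern Hemisphere the Coriolis force deflects motion to the left, so the geostrophic wind blows 90° to the left of the pressure-gradient force (low pressure on the right).
Rotating 000° by 90° counterclockwise gives 270° — the wind blows toward the west.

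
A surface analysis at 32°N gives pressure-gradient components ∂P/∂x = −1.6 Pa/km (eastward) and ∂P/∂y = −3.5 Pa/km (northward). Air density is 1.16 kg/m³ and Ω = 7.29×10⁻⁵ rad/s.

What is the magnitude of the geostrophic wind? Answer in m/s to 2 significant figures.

Coriolis parameter at 32°N:
f = 2Ω sin φ = 2 × 7.29×10⁻⁵ × sin 32° = 7.73×10⁻⁵ s⁻¹
Component geostrophic relations (x east, y north):
u_g = −(1/(fρ)) ∂P/∂y,  v_g = (1/(fρ)) ∂P/∂x
u_g = −(−3.5×10⁻³)/(7.73×10⁻⁵ × 1.16) = 39.1 m/s;  v_g = (−1.6×10⁻³)/(7.73×10⁻⁵ × 1.16) = −17.9 m/s
|V_g| = √(u_g² + v_g²) = 42.9 m/s

43 m/s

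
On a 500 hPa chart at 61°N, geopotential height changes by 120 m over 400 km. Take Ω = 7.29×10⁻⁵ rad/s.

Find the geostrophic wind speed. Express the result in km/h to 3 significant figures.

83.1 km/h

Coriolis parameter at 61°N:
f = 2Ω sin φ = 2 × 7.29×10⁻⁵ × sin 61° = 1.28×10⁻⁴ s⁻¹
Height gradient: |∂Z/∂n| = 120 m / 400000 m = 3.00×10⁻⁴
On a pressure surface, geostrophic balance gives V_g = (g/f)|∂Z/∂n|:
V_g = 9.81 × 3.00×10⁻⁴ / 1.28×10⁻⁴ = 23.1 m/s
Converting: 23.1 m/s × 3.6 = 83.1 km/h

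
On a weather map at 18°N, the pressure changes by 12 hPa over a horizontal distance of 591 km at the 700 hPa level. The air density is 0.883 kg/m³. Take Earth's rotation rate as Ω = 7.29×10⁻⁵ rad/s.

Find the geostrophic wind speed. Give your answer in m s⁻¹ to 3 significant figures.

51.0 m s⁻¹

Coriolis parameter at 18°N:
f = 2Ω sin φ = 2 × 7.29×10⁻⁵ × sin 18° = 4.51×10⁻⁵ s⁻¹
Pressure gradient: |∂P/∂n| = 1200 Pa / 591000 m = 2.03×10⁻³ Pa/m
Geostrophic balance (pressure-gradient force = Coriolis force):
V_g = (1/(fρ)) |∂P/∂n| = 2.03×10⁻³ / (4.51×10⁻⁵ × 0.883) = 51.0 m/s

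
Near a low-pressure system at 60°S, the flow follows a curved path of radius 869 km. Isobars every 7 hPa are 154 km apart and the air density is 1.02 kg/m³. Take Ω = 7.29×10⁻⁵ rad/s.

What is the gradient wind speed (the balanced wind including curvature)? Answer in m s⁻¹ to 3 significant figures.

Coriolis parameter at 60°S:
f = 2Ω sin φ = 2 × 7.29×10⁻⁵ × sin 60° = 1.26×10⁻⁴ s⁻¹
Pressure gradient: |∂P/∂n| = 700 Pa / 154000 m = 4.55×10⁻³ Pa/m
Geostrophic speed: V_g = |∂P/∂n|/(fρ) = 4.55×10⁻³/(1.26×10⁻⁴ × 1.02) = 35.3 m/s
Around a low, centrifugal force acts outward with Coriolis, so pressure-gradient force balances both:
(1/ρ)|∂P/∂n| = fV + V²/R  →  V² + fR·V − fR·V_g = 0
With fR = 1.26×10⁻⁴ × 869×10³ m = 110 m/s:
V = [−fR + √((fR)² + 4 fR V_g)]/2 = [−110 + √(110² + 4×110×35.3)]/2 = 28.1 m/s
Subgeostrophic (V < V_g = 35.3 m/s), as expected around a low.

28.1 m s⁻¹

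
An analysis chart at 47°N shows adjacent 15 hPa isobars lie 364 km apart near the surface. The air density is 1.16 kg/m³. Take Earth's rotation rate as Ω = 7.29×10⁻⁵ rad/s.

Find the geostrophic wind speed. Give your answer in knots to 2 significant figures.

65 knots

Coriolis parameter at 47°N:
f = 2Ω sin φ = 2 × 7.29×10⁻⁵ × sin 47° = 1.07×10⁻⁴ s⁻¹
Pressure gradient: |∂P/∂n| = 1500 Pa / 364000 m = 4.12×10⁻³ Pa/m
Geostrophic balance (pressure-gradient force = Coriolis force):
V_g = (1/(fρ)) |∂P/∂n| = 4.12×10⁻³ / (1.07×10⁻⁴ × 1.16) = 33.3 m/s
Converting: 33.3 m/s × 1.944 = 65 knots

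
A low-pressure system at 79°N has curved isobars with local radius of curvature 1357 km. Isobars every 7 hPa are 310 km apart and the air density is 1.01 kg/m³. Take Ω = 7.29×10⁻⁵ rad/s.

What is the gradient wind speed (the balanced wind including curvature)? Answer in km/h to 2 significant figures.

52 km/h

Coriolis parameter at 79°N:
f = 2Ω sin φ = 2 × 7.29×10⁻⁵ × sin 79° = 1.43×10⁻⁴ s⁻¹
Pressure gradient: |∂P/∂n| = 700 Pa / 310000 m = 2.26×10⁻³ Pa/m
Geostrophic speed: V_g = |∂P/∂n|/(fρ) = 2.26×10⁻³/(1.43×10⁻⁴ × 1.01) = 15.6 m/s
Around a low, centrifugal force acts outward with Coriolis, so pressure-gradient force balances both:
(1/ρ)|∂P/∂n| = fV + V²/R  →  V² + fR·V − fR·V_g = 0
With fR = 1.43×10⁻⁴ × 1357×10³ m = 194 m/s:
V = [−fR + √((fR)² + 4 fR V_g)]/2 = [−194 + √(194² + 4×194×15.6)]/2 = 14.5 m/s
Subgeostrophic (V < V_g = 15.6 m/s), as expected around a low.
Converting: 14.5 m/s × 3.6 = 52 km/h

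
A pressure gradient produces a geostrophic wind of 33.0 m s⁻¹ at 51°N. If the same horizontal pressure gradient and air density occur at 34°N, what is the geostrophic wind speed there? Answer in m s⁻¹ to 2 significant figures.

46 m s⁻¹

With the same pressure gradient and density, V_g ∝ 1/f ∝ 1/sin φ.
V₂ = V₁ · sin φ₁ / sin φ₂ = 33.0 × sin 51° / sin 34°
V₂ = 33.0 × 0.7771/0.5592 = 46 m s⁻¹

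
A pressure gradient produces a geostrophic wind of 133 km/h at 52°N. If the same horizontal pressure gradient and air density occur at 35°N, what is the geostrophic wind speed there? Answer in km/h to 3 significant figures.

183 km/h

With the same pressure gradient and density, V_g ∝ 1/f ∝ 1/sin φ.
V₂ = V₁ · sin φ₁ / sin φ₂ = 133 × sin 52° / sin 35°
V₂ = 133 × 0.7880/0.5736 = 183 km/h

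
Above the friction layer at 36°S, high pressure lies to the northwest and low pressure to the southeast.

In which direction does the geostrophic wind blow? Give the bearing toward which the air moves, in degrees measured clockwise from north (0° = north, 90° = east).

The pressure-gradient force points toward the southeast (bearing 135°).
Geostrophic balance: in the Southern Hemisphere the Coriolis force deflects motion to the left, so the geostrophic wind blows 90° to the left of the pressure-gradient force (low pressure on the right).
Rotating 135° by 90° counterclockwise gives 045° — the wind blows toward the northeast.

045°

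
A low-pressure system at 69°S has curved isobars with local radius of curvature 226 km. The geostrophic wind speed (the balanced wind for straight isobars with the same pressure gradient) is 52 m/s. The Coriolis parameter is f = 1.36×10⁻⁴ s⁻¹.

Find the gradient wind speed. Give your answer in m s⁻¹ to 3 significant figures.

27.5 m s⁻¹

Around a low, centrifugal force acts outward with Coriolis, so pressure-gradient force balances both:
(1/ρ)|∂P/∂n| = fV + V²/R  →  V² + fR·V − fR·V_g = 0
With fR = 1.36×10⁻⁴ × 226×10³ m = 30.7 m/s:
V = [−fR + √((fR)² + 4 fR V_g)]/2 = [−30.7 + √(30.7² + 4×30.7×52)]/2 = 27.5 m/s
Subgeostrophic (V < V_g = 52 m/s), as expected around a low.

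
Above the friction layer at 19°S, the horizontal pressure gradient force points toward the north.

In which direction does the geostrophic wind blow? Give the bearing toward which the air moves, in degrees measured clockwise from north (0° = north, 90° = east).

The pressure-gradient force points toward the north (bearing 000°).
Geostrophic balance: in the Southern Hemisphere the Coriolis force deflects motion to the left, so the geostrophic wind blows 90° to the left of the pressure-gradient force (low pressure on the right).
Rotating 000° by 90° counterclockwise gives 270° — the wind blows toward the west.

270°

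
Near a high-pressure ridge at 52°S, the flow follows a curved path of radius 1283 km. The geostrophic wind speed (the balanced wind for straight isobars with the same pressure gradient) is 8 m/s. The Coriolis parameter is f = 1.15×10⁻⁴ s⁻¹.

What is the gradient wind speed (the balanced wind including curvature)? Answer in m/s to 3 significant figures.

8.49 m/s

Around a high, pressure-gradient force acts outward with centrifugal, so Coriolis balances both:
fV = (1/ρ)|∂P/∂n| + V²/R  →  V² − fR·V + fR·V_g = 0
With fR = 1.15×10⁻⁴ × 1283×10³ m = 148 m/s:
V = [fR − √((fR)² − 4 fR V_g)]/2 = [148 − √(148² − 4×148×8)]/2 = 8.49 m/s
Supergeostrophic (V > V_g = 8 m/s), as expected around a high.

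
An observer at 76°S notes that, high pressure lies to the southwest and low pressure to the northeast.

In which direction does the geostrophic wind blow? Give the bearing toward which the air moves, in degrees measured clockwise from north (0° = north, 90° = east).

315°

The pressure-gradient force points toward the northeast (bearing 045°).
Geostrophic balance: in the Southern Hemisphere the Coriolis force deflects motion to the left, so the geostrophic wind blows 90° to the left of the pressure-gradient force (low pressure on the right).
Rotating 045° by 90° counterclockwise gives 315° — the wind blows toward the northwest.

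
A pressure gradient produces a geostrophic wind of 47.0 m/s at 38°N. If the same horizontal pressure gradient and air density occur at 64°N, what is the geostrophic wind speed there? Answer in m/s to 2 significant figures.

With the same pressure gradient and density, V_g ∝ 1/f ∝ 1/sin φ.
V₂ = V₁ · sin φ₁ / sin φ₂ = 47.0 × sin 38° / sin 64°
V₂ = 47.0 × 0.6157/0.8988 = 32 m/s

32 m/s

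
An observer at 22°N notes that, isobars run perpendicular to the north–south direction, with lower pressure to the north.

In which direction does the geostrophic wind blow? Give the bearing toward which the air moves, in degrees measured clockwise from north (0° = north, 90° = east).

090°

The pressure-gradient force points toward the north (bearing 000°).
Geostrophic balance: in the Northern Hemisphere the Coriolis force deflects motion to the right, so the geostrophic wind blows 90° to the right of the pressure-gradient force (low pressure on the left).
Rotating 000° by 90° clockwise gives 090° — the wind blows toward the east.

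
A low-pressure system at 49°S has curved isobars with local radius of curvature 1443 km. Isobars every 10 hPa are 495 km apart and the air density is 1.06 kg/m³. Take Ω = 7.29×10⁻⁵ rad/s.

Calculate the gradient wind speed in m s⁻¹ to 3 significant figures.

Coriolis parameter at 49°S:
f = 2Ω sin φ = 2 × 7.29×10⁻⁵ × sin 49° = 1.10×10⁻⁴ s⁻¹
Pressure gradient: |∂P/∂n| = 1000 Pa / 495000 m = 2.02×10⁻³ Pa/m
Geostrophic speed: V_g = |∂P/∂n|/(fρ) = 2.02×10⁻³/(1.10×10⁻⁴ × 1.06) = 17.3 m/s
Around a low, centrifugal force acts outward with Coriolis, so pressure-gradient force balances both:
(1/ρ)|∂P/∂n| = fV + V²/R  →  V² + fR·V − fR·V_g = 0
With fR = 1.10×10⁻⁴ × 1443×10³ m = 159 m/s:
V = [−fR + √((fR)² + 4 fR V_g)]/2 = [−159 + √(159² + 4×159×17.3)]/2 = 15.8 m/s
Subgeostrophic (V < V_g = 17.3 m/s), as expected around a low.

15.8 m s⁻¹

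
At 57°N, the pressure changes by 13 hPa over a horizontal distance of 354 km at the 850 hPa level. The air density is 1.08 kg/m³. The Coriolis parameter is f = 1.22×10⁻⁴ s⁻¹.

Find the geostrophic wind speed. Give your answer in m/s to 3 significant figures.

27.9 m/s

Pressure gradient: |∂P/∂n| = 1300 Pa / 354000 m = 3.67×10⁻³ Pa/m
Geostrophic balance (pressure-gradient force = Coriolis force):
V_g = (1/(fρ)) |∂P/∂n| = 3.67×10⁻³ / (1.22×10⁻⁴ × 1.08) = 27.9 m/s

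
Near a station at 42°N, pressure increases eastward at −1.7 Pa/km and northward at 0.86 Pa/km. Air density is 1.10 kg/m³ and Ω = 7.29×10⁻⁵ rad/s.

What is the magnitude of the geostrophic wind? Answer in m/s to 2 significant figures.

Coriolis parameter at 42°N:
f = 2Ω sin φ = 2 × 7.29×10⁻⁵ × sin 42° = 9.76×10⁻⁵ s⁻¹
Component geostrophic relations (x east, y north):
u_g = −(1/(fρ)) ∂P/∂y,  v_g = (1/(fρ)) ∂P/∂x
u_g = −(0.86×10⁻³)/(9.76×10⁻⁵ × 1.10) = −8.01 m/s;  v_g = (−1.7×10⁻³)/(9.76×10⁻⁵ × 1.10) = −15.8 m/s
|V_g| = √(u_g² + v_g²) = 17.8 m/s

18 m/s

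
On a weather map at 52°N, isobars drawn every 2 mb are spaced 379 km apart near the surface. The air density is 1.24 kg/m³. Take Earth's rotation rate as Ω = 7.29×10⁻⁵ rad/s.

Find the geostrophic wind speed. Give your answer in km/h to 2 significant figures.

Coriolis parameter at 52°N:
f = 2Ω sin φ = 2 × 7.29×10⁻⁵ × sin 52° = 1.15×10⁻⁴ s⁻¹
Pressure gradient: |∂P/∂n| = 200 Pa / 379000 m = 5.28×10⁻⁴ Pa/m
Geostrophic balance (pressure-gradient force = Coriolis force):
V_g = (1/(fρ)) |∂P/∂n| = 5.28×10⁻⁴ / (1.15×10⁻⁴ × 1.24) = 3.70 m/s
Converting: 3.70 m/s × 3.6 = 13 km/h

13 km/h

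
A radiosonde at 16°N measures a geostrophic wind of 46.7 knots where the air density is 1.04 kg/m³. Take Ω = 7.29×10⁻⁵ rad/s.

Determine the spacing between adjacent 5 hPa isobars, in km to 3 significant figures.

498 km

Coriolis parameter at 16°N:
f = 2Ω sin φ = 2 × 7.29×10⁻⁵ × sin 16° = 4.02×10⁻⁵ s⁻¹
Wind speed in SI: 46.7 knots = 24.0 m/s
Geostrophic balance rearranged: |∂P/∂n| = f ρ V_g
|∂P/∂n| = 4.02×10⁻⁵ × 1.04 × 24.0 = 1.00×10⁻³ Pa/m
Isobar spacing: Δn = ΔP/|∂P/∂n| = 500 Pa / 1.00×10⁻³ Pa/m = 497950 m ≈ 498 km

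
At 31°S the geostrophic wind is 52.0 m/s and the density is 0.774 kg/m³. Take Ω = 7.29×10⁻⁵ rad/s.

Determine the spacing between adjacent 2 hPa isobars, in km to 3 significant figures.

Coriolis parameter at 31°S:
f = 2Ω sin φ = 2 × 7.29×10⁻⁵ × sin 31° = 7.51×10⁻⁵ s⁻¹
Geostrophic balance rearranged: |∂P/∂n| = f ρ V_g
|∂P/∂n| = 7.51×10⁻⁵ × 0.774 × 52.0 = 3.02×10⁻³ Pa/m
Isobar spacing: Δn = ΔP/|∂P/∂n| = 200 Pa / 3.02×10⁻³ Pa/m = 66174 m ≈ 66.2 km

66.2 km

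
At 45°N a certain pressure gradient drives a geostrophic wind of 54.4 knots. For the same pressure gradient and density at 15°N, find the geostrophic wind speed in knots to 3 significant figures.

149 knots

With the same pressure gradient and density, V_g ∝ 1/f ∝ 1/sin φ.
V₂ = V₁ · sin φ₁ / sin φ₂ = 54.4 × sin 45° / sin 15°
V₂ = 54.4 × 0.7071/0.2588 = 149 knots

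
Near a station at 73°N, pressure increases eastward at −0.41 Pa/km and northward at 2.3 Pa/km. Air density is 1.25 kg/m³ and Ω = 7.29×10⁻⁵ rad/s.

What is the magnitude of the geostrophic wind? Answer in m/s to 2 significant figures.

13 m/s

Coriolis parameter at 73°N:
f = 2Ω sin φ = 2 × 7.29×10⁻⁵ × sin 73° = 1.39×10⁻⁴ s⁻¹
Component geostrophic relations (x east, y north):
u_g = −(1/(fρ)) ∂P/∂y,  v_g = (1/(fρ)) ∂P/∂x
u_g = −(2.3×10⁻³)/(1.39×10⁻⁴ × 1.25) = −13.2 m/s;  v_g = (−0.41×10⁻³)/(1.39×10⁻⁴ × 1.25) = −2.35 m/s
|V_g| = √(u_g² + v_g²) = 13.4 m/s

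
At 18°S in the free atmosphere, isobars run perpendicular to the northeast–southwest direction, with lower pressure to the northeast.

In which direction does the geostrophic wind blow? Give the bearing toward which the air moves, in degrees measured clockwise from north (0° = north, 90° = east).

The pressure-gradient force points toward the northeast (bearing 045°).
Geostrophic balance: in the Southern Hemisphere the Coriolis force deflects motion to the left, so the geostrophic wind blows 90° to the left of the pressure-gradient force (low pressure on the right).
Rotating 045° by 90° counterclockwise gives 315° — the wind blows toward the northwest.

315°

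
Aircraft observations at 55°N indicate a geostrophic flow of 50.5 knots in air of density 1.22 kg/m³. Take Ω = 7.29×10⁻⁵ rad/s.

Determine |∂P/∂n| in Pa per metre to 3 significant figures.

Coriolis parameter at 55°N:
f = 2Ω sin φ = 2 × 7.29×10⁻⁵ × sin 55° = 1.19×10⁻⁴ s⁻¹
Wind speed in SI: 50.5 knots = 26.0 m/s
Geostrophic balance rearranged: |∂P/∂n| = f ρ V_g
|∂P/∂n| = 1.19×10⁻⁴ × 1.22 × 26.0 = 3.79×10⁻³ Pa/m

3.79×10⁻³ Pa/m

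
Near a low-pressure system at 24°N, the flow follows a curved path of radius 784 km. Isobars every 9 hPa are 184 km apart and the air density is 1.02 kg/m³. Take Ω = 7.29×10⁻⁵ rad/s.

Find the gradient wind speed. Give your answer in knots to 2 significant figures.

82 knots

Coriolis parameter at 24°N:
f = 2Ω sin φ = 2 × 7.29×10⁻⁵ × sin 24° = 5.93×10⁻⁵ s⁻¹
Pressure gradient: |∂P/∂n| = 900 Pa / 184000 m = 4.89×10⁻³ Pa/m
Geostrophic speed: V_g = |∂P/∂n|/(fρ) = 4.89×10⁻³/(5.93×10⁻⁵ × 1.02) = 80.9 m/s
Around a low, centrifugal force acts outward with Coriolis, so pressure-gradient force balances both:
(1/ρ)|∂P/∂n| = fV + V²/R  →  V² + fR·V − fR·V_g = 0
With fR = 5.93×10⁻⁵ × 784×10³ m = 46.5 m/s:
V = [−fR + √((fR)² + 4 fR V_g)]/2 = [−46.5 + √(46.5² + 4×46.5×80.9)]/2 = 42.3 m/s
Subgeostrophic (V < V_g = 80.9 m/s), as expected around a low.
Converting: 42.3 m/s × 1.944 = 82 knots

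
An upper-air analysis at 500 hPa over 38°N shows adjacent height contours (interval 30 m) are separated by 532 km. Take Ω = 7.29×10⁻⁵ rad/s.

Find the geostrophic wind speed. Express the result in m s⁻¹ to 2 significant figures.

6.2 m s⁻¹

Coriolis parameter at 38°N:
f = 2Ω sin φ = 2 × 7.29×10⁻⁵ × sin 38° = 8.98×10⁻⁵ s⁻¹
Height gradient: |∂Z/∂n| = 30 m / 532000 m = 5.64×10⁻⁵
On a pressure surface, geostrophic balance gives V_g = (g/f)|∂Z/∂n|:
V_g = 9.81 × 5.64×10⁻⁵ / 8.98×10⁻⁵ = 6.16 m/s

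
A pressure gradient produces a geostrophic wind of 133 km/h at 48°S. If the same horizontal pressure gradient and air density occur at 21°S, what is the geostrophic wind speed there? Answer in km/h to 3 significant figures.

With the same pressure gradient and density, V_g ∝ 1/f ∝ 1/sin φ.
V₂ = V₁ · sin φ₁ / sin φ₂ = 133 × sin 48° / sin 21°
V₂ = 133 × 0.7431/0.3584 = 276 km/h

276 km/h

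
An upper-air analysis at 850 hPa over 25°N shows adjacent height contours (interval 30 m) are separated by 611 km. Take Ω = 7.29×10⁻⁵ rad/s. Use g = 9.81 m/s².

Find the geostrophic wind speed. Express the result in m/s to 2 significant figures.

Coriolis parameter at 25°N:
f = 2Ω sin φ = 2 × 7.29×10⁻⁵ × sin 25° = 6.16×10⁻⁵ s⁻¹
Height gradient: |∂Z/∂n| = 30 m / 611000 m = 4.91×10⁻⁵
On a pressure surface, geostrophic balance gives V_g = (g/f)|∂Z/∂n|:
V_g = 9.81 × 4.91×10⁻⁵ / 6.16×10⁻⁵ = 7.82 m/s

7.8 m/s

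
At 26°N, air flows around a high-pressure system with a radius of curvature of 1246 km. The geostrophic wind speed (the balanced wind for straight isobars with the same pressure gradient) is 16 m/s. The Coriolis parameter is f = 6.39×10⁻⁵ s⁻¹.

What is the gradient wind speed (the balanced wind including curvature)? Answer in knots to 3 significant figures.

43.1 knots

Around a high, pressure-gradient force acts outward with centrifugal, so Coriolis balances both:
fV = (1/ρ)|∂P/∂n| + V²/R  →  V² − fR·V + fR·V_g = 0
With fR = 6.39×10⁻⁵ × 1246×10³ m = 79.6 m/s:
V = [fR − √((fR)² − 4 fR V_g)]/2 = [79.6 − √(79.6² − 4×79.6×16)]/2 = 22.2 m/s
Supergeostrophic (V > V_g = 16 m/s), as expected around a high.
Converting: 22.2 m/s × 1.944 = 43.1 knots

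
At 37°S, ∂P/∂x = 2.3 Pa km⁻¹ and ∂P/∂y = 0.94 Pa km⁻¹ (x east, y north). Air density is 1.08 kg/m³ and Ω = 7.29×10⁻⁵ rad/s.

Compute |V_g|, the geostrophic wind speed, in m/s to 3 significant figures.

26.2 m/s

Coriolis parameter at 37°S:
f = 2Ω sin φ = 2 × 7.29×10⁻⁵ × sin 37° = 8.77×10⁻⁵ s⁻¹
In the Southern Hemisphere f is negative: f = −8.77×10⁻⁵ s⁻¹.
Component geostrophic relations (x east, y north):
u_g = −(1/(fρ)) ∂P/∂y,  v_g = (1/(fρ)) ∂P/∂x
u_g = −(0.94×10⁻³)/(−8.77×10⁻⁵ × 1.08) = 9.92 m/s;  v_g = (2.3×10⁻³)/(−8.77×10⁻⁵ × 1.08) = −24.3 m/s
|V_g| = √(u_g² + v_g²) = 26.2 m/s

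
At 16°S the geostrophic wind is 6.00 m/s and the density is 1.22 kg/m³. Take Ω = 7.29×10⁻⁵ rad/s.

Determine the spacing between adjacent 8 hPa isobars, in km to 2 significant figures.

Coriolis parameter at 16°S:
f = 2Ω sin φ = 2 × 7.29×10⁻⁵ × sin 16° = 4.02×10⁻⁵ s⁻¹
Geostrophic balance rearranged: |∂P/∂n| = f ρ V_g
|∂P/∂n| = 4.02×10⁻⁵ × 1.22 × 6.00 = 2.94×10⁻⁴ Pa/m
Isobar spacing: Δn = ΔP/|∂P/∂n| = 800 Pa / 2.94×10⁻⁴ Pa/m = 2719464 m ≈ 2700 km

2700 km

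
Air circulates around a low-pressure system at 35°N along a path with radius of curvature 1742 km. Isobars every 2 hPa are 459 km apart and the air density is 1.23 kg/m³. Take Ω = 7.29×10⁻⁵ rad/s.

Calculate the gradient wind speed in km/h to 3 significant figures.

Coriolis parameter at 35°N:
f = 2Ω sin φ = 2 × 7.29×10⁻⁵ × sin 35° = 8.36×10⁻⁵ s⁻¹
Pressure gradient: |∂P/∂n| = 200 Pa / 459000 m = 4.36×10⁻⁴ Pa/m
Geostrophic speed: V_g = |∂P/∂n|/(fρ) = 4.36×10⁻⁴/(8.36×10⁻⁵ × 1.23) = 4.24 m/s
Around a low, centrifugal force acts outward with Coriolis, so pressure-gradient force balances both:
(1/ρ)|∂P/∂n| = fV + V²/R  →  V² + fR·V − fR·V_g = 0
With fR = 8.36×10⁻⁵ × 1742×10³ m = 146 m/s:
V = [−fR + √((fR)² + 4 fR V_g)]/2 = [−146 + √(146² + 4×146×4.24)]/2 = 4.12 m/s
Subgeostrophic (V < V_g = 4.24 m/s), as expected around a low.
Converting: 4.12 m/s × 3.6 = 14.8 km/h

14.8 km/h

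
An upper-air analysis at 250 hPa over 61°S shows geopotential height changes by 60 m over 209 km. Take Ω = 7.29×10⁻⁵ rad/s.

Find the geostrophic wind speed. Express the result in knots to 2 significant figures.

43 knots

Coriolis parameter at 61°S:
f = 2Ω sin φ = 2 × 7.29×10⁻⁵ × sin 61° = 1.28×10⁻⁴ s⁻¹
Height gradient: |∂Z/∂n| = 60 m / 209000 m = 2.87×10⁻⁴
On a pressure surface, geostrophic balance gives V_g = (g/f)|∂Z/∂n|:
V_g = 9.81 × 2.87×10⁻⁴ / 1.28×10⁻⁴ = 22.1 m/s
Converting: 22.1 m/s × 1.944 = 43 knots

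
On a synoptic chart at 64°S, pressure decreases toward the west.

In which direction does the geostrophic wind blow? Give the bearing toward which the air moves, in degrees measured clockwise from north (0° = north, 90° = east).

180°

The pressure-gradient force points toward the west (bearing 270°).
Geostrophic balance: in the Southern Hemisphere the Coriolis force deflects motion to the left, so the geostrophic wind blows 90° to the left of the pressure-gradient force (low pressure on the right).
Rotating 270° by 90° counterclockwise gives 180° — the wind blows toward the south.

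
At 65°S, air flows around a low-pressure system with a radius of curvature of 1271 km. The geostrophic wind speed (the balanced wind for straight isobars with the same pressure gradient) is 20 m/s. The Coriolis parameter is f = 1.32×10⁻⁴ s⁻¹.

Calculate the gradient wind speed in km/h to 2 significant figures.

65 km/h

Around a low, centrifugal force acts outward with Coriolis, so pressure-gradient force balances both:
(1/ρ)|∂P/∂n| = fV + V²/R  →  V² + fR·V − fR·V_g = 0
With fR = 1.32×10⁻⁴ × 1271×10³ m = 168 m/s:
V = [−fR + √((fR)² + 4 fR V_g)]/2 = [−168 + √(168² + 4×168×20)]/2 = 18.1 m/s
Subgeostrophic (V < V_g = 20 m/s), as expected around a low.
Converting: 18.1 m/s × 3.6 = 65 km/h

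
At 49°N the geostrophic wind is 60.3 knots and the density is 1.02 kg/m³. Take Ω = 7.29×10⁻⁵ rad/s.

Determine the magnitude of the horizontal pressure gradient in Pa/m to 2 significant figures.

Coriolis parameter at 49°N:
f = 2Ω sin φ = 2 × 7.29×10⁻⁵ × sin 49° = 1.10×10⁻⁴ s⁻¹
Wind speed in SI: 60.3 knots = 31.0 m/s
Geostrophic balance rearranged: |∂P/∂n| = f ρ V_g
|∂P/∂n| = 1.10×10⁻⁴ × 1.02 × 31.0 = 3.48×10⁻³ Pa/m

3.5×10⁻³ Pa/m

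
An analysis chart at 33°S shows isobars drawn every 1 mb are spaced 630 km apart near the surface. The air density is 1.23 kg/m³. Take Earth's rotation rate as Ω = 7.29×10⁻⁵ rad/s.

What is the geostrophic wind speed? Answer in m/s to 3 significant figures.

Coriolis parameter at 33°S:
f = 2Ω sin φ = 2 × 7.29×10⁻⁵ × sin 33° = 7.94×10⁻⁵ s⁻¹
Pressure gradient: |∂P/∂n| = 100 Pa / 630000 m = 1.59×10⁻⁴ Pa/m
Geostrophic balance (pressure-gradient force = Coriolis force):
V_g = (1/(fρ)) |∂P/∂n| = 1.59×10⁻⁴ / (7.94×10⁻⁵ × 1.23) = 1.63 m/s

1.63 m/s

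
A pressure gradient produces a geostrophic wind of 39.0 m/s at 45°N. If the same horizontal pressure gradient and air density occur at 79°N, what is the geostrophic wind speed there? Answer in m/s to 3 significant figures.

28.1 m/s

With the same pressure gradient and density, V_g ∝ 1/f ∝ 1/sin φ.
V₂ = V₁ · sin φ₁ / sin φ₂ = 39.0 × sin 45° / sin 79°
V₂ = 39.0 × 0.7071/0.9816 = 28.1 m/s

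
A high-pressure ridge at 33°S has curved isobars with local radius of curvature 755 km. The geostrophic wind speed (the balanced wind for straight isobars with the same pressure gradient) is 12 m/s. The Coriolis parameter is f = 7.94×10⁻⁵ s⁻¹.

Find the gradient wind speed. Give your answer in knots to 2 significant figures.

32 knots

Around a high, pressure-gradient force acts outward with centrifugal, so Coriolis balances both:
fV = (1/ρ)|∂P/∂n| + V²/R  →  V² − fR·V + fR·V_g = 0
With fR = 7.94×10⁻⁵ × 755×10³ m = 59.9 m/s:
V = [fR − √((fR)² − 4 fR V_g)]/2 = [59.9 − √(59.9² − 4×59.9×12)]/2 = 16.6 m/s
Supergeostrophic (V > V_g = 12 m/s), as expected around a high.
Converting: 16.6 m/s × 1.944 = 32 knots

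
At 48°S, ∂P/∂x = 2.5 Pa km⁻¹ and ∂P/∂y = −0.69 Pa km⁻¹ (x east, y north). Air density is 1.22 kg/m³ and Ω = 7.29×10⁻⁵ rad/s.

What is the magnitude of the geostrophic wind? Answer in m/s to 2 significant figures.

Coriolis parameter at 48°S:
f = 2Ω sin φ = 2 × 7.29×10⁻⁵ × sin 48° = 1.08×10⁻⁴ s⁻¹
In the Southern Hemisphere f is negative: f = −1.08×10⁻⁴ s⁻¹.
Component geostrophic relations (x east, y north):
u_g = −(1/(fρ)) ∂P/∂y,  v_g = (1/(fρ)) ∂P/∂x
u_g = −(−0.69×10⁻³)/(−1.08×10⁻⁴ × 1.22) = −5.22 m/s;  v_g = (2.5×10⁻³)/(−1.08×10⁻⁴ × 1.22) = −18.9 m/s
|V_g| = √(u_g² + v_g²) = 19.6 m/s

20 m/s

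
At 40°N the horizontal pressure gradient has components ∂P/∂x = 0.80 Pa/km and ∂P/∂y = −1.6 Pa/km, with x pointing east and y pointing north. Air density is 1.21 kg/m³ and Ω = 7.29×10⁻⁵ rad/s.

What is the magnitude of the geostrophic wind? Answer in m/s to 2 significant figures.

Coriolis parameter at 40°N:
f = 2Ω sin φ = 2 × 7.29×10⁻⁵ × sin 40° = 9.37×10⁻⁵ s⁻¹
Component geostrophic relations (x east, y north):
u_g = −(1/(fρ)) ∂P/∂y,  v_g = (1/(fρ)) ∂P/∂x
u_g = −(−1.6×10⁻³)/(9.37×10⁻⁵ × 1.21) = 14.1 m/s;  v_g = (0.80×10⁻³)/(9.37×10⁻⁵ × 1.21) = 7.05 m/s
|V_g| = √(u_g² + v_g²) = 15.8 m/s

16 m/s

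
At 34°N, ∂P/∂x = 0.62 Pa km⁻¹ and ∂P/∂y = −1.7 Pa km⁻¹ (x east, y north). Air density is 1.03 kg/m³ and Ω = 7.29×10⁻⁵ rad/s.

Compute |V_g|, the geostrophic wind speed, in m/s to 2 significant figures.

22 m/s

Coriolis parameter at 34°N:
f = 2Ω sin φ = 2 × 7.29×10⁻⁵ × sin 34° = 8.15×10⁻⁵ s⁻¹
Component geostrophic relations (x east, y north):
u_g = −(1/(fρ)) ∂P/∂y,  v_g = (1/(fρ)) ∂P/∂x
u_g = −(−1.7×10⁻³)/(8.15×10⁻⁵ × 1.03) = 20.2 m/s;  v_g = (0.62×10⁻³)/(8.15×10⁻⁵ × 1.03) = 7.38 m/s
|V_g| = √(u_g² + v_g²) = 21.5 m/s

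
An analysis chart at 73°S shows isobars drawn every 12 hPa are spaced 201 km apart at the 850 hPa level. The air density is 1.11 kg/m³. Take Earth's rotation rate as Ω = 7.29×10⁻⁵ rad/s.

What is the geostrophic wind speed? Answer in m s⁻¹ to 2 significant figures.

Coriolis parameter at 73°S:
f = 2Ω sin φ = 2 × 7.29×10⁻⁵ × sin 73° = 1.39×10⁻⁴ s⁻¹
Pressure gradient: |∂P/∂n| = 1200 Pa / 201000 m = 5.97×10⁻³ Pa/m
Geostrophic balance (pressure-gradient force = Coriolis force):
V_g = (1/(fρ)) |∂P/∂n| = 5.97×10⁻³ / (1.39×10⁻⁴ × 1.11) = 38.6 m/s

39 m s⁻¹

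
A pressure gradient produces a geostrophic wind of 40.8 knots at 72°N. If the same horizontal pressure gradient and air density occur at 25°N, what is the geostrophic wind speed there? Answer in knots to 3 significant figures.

91.8 knots

With the same pressure gradient and density, V_g ∝ 1/f ∝ 1/sin φ.
V₂ = V₁ · sin φ₁ / sin φ₂ = 40.8 × sin 72° / sin 25°
V₂ = 40.8 × 0.9511/0.4226 = 91.8 knots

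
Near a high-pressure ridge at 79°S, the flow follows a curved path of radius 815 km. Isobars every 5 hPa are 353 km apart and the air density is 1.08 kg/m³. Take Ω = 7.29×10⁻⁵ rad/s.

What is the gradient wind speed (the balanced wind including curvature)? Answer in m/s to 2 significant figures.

Coriolis parameter at 79°S:
f = 2Ω sin φ = 2 × 7.29×10⁻⁵ × sin 79° = 1.43×10⁻⁴ s⁻¹
Pressure gradient: |∂P/∂n| = 500 Pa / 353000 m = 1.42×10⁻³ Pa/m
Geostrophic speed: V_g = |∂P/∂n|/(fρ) = 1.42×10⁻³/(1.43×10⁻⁴ × 1.08) = 9.16 m/s
Around a high, pressure-gradient force acts outward with centrifugal, so Coriolis balances both:
fV = (1/ρ)|∂P/∂n| + V²/R  →  V² − fR·V + fR·V_g = 0
With fR = 1.43×10⁻⁴ × 815×10³ m = 117 m/s:
V = [fR − √((fR)² − 4 fR V_g)]/2 = [117 − √(117² − 4×117×9.16)]/2 = 10 m/s
Supergeostrophic (V > V_g = 9.16 m/s), as expected around a high.

10 m/s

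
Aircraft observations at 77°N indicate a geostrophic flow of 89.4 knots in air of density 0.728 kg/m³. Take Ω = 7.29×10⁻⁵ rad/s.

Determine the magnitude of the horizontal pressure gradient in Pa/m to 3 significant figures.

4.76×10⁻³ Pa/m

Coriolis parameter at 77°N:
f = 2Ω sin φ = 2 × 7.29×10⁻⁵ × sin 77° = 1.42×10⁻⁴ s⁻¹
Wind speed in SI: 89.4 knots = 46.0 m/s
Geostrophic balance rearranged: |∂P/∂n| = f ρ V_g
|∂P/∂n| = 1.42×10⁻⁴ × 0.728 × 46.0 = 4.76×10⁻³ Pa/m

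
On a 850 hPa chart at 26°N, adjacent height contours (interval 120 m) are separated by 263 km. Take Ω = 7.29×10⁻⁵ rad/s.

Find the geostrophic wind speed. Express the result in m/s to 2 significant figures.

Coriolis parameter at 26°N:
f = 2Ω sin φ = 2 × 7.29×10⁻⁵ × sin 26° = 6.39×10⁻⁵ s⁻¹
Height gradient: |∂Z/∂n| = 120 m / 263000 m = 4.56×10⁻⁴
On a pressure surface, geostrophic balance gives V_g = (g/f)|∂Z/∂n|:
V_g = 9.81 × 4.56×10⁻⁴ / 6.39×10⁻⁵ = 70.0 m/s

70 m/s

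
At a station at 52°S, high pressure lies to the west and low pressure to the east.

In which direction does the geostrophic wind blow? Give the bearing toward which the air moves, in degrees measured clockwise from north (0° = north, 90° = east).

000°

The pressure-gradient force points toward the east (bearing 090°).
Geostrophic balance: in the Southern Hemisphere the Coriolis force deflects motion to the left, so the geostrophic wind blows 90° to the left of the pressure-gradient force (low pressure on the right).
Rotating 090° by 90° counterclockwise gives 000° — the wind blows toward the north.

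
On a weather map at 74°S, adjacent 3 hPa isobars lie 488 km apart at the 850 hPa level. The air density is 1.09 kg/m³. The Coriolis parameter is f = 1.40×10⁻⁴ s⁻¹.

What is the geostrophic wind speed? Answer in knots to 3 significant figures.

7.83 knots

Pressure gradient: |∂P/∂n| = 300 Pa / 488000 m = 6.15×10⁻⁴ Pa/m
Geostrophic balance (pressure-gradient force = Coriolis force):
V_g = (1/(fρ)) |∂P/∂n| = 6.15×10⁻⁴ / (1.40×10⁻⁴ × 1.09) = 4.03 m/s
Converting: 4.03 m/s × 1.944 = 7.83 knots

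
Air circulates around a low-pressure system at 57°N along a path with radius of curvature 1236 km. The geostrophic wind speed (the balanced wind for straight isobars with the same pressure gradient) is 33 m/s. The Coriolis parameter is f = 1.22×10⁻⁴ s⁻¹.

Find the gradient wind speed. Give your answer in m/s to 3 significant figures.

Around a low, centrifugal force acts outward with Coriolis, so pressure-gradient force balances both:
(1/ρ)|∂P/∂n| = fV + V²/R  →  V² + fR·V − fR·V_g = 0
With fR = 1.22×10⁻⁴ × 1236×10³ m = 151 m/s:
V = [−fR + √((fR)² + 4 fR V_g)]/2 = [−151 + √(151² + 4×151×33)]/2 = 27.9 m/s
Subgeostrophic (V < V_g = 33 m/s), as expected around a low.

27.9 m/s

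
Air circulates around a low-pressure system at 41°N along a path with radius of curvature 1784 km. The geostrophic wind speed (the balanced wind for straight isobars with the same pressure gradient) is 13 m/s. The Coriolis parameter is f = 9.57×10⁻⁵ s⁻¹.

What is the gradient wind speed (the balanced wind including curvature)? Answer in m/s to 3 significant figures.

12.1 m/s

Around a low, centrifugal force acts outward with Coriolis, so pressure-gradient force balances both:
(1/ρ)|∂P/∂n| = fV + V²/R  →  V² + fR·V − fR·V_g = 0
With fR = 9.57×10⁻⁵ × 1784×10³ m = 171 m/s:
V = [−fR + √((fR)² + 4 fR V_g)]/2 = [−171 + √(171² + 4×171×13)]/2 = 12.1 m/s
Subgeostrophic (V < V_g = 13 m/s), as expected around a low.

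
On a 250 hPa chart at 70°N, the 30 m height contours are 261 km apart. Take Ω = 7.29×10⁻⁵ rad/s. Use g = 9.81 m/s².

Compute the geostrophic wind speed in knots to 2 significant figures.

Coriolis parameter at 70°N:
f = 2Ω sin φ = 2 × 7.29×10⁻⁵ × sin 70° = 1.37×10⁻⁴ s⁻¹
Height gradient: |∂Z/∂n| = 30 m / 261000 m = 1.15×10⁻⁴
On a pressure surface, geostrophic balance gives V_g = (g/f)|∂Z/∂n|:
V_g = 9.81 × 1.15×10⁻⁴ / 1.37×10⁻⁴ = 8.23 m/s
Converting: 8.23 m/s × 1.944 = 16 knots

16 knots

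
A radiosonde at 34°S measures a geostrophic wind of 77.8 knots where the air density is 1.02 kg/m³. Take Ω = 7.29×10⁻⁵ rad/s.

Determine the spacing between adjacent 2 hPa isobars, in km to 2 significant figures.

Coriolis parameter at 34°S:
f = 2Ω sin φ = 2 × 7.29×10⁻⁵ × sin 34° = 8.15×10⁻⁵ s⁻¹
Wind speed in SI: 77.8 knots = 40.0 m/s
Geostrophic balance rearranged: |∂P/∂n| = f ρ V_g
|∂P/∂n| = 8.15×10⁻⁵ × 1.02 × 40.0 = 3.33×10⁻³ Pa/m
Isobar spacing: Δn = ΔP/|∂P/∂n| = 200 Pa / 3.33×10⁻³ Pa/m = 60089 m ≈ 60 km

60 km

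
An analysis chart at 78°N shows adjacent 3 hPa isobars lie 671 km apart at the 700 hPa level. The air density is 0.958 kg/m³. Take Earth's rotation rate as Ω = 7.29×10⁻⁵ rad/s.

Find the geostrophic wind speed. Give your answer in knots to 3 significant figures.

6.36 knots

Coriolis parameter at 78°N:
f = 2Ω sin φ = 2 × 7.29×10⁻⁵ × sin 78° = 1.43×10⁻⁴ s⁻¹
Pressure gradient: |∂P/∂n| = 300 Pa / 671000 m = 4.47×10⁻⁴ Pa/m
Geostrophic balance (pressure-gradient force = Coriolis force):
V_g = (1/(fρ)) |∂P/∂n| = 4.47×10⁻⁴ / (1.43×10⁻⁴ × 0.958) = 3.27 m/s
Converting: 3.27 m/s × 1.944 = 6.36 knots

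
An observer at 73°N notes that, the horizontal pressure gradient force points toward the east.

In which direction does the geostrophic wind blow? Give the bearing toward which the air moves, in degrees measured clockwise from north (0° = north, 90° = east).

The pressure-gradient force points toward the east (bearing 090°).
Geostrophic balance: in the Northern Hemisphere the Coriolis force deflects motion to the right, so the geostrophic wind blows 90° to the right of the pressure-gradient force (low pressure on the left).
Rotating 090° by 90° clockwise gives 180° — the wind blows toward the south.

180°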